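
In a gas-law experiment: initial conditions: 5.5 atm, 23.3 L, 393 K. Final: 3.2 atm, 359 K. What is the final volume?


P1V1/T1 = P2V2/T2
V2 = P1V1T2/(T1P2)
= 5.5×23.3×359/(393×3.2)
= 36.582 L

36.582 L


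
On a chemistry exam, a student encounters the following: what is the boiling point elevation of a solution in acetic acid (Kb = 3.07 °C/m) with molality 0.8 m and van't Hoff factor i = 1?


ΔTb = Kb × m × i
= 3.07 × 0.8 × 1
= 2.456 °C

2.456 °C


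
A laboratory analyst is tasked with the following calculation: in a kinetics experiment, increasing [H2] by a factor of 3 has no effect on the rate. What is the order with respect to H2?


rate ∝ [H2]^n
rate ∝ [H2]^0
Order in H2: 0

0


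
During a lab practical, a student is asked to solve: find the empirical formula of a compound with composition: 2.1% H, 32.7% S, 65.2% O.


Assume 100 g sample. Moles of each element:
  H: 2.1/1.008 = 2.083 mol
  S: 32.7/32.07 = 1.02 mol
  O: 65.2/16.0 = 4.075 mol
Divide by smallest (1.02):
  H: 2.083/1.02 = 2.04
  S: 1.02/1.02 = 1.0
  O: 4.075/1.02 = 4.0
Empirical formula: H2SO4

H2SO4


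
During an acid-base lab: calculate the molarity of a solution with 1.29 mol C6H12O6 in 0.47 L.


M = n/V = 1.29/0.47 = 2.745 mol/L

2.745 M


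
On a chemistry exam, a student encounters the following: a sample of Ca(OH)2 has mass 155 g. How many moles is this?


M(Ca(OH)2) = 74.1 g/mol
n = mass/M = 155/74.1 = 2.0918 mol

2.0918 mol


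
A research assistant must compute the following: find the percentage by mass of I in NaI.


M(NaI) = 1×22.99 + 1×126.9 = 149.89 g/mol
Mass of I = 1 × 126.9 = 126.90 g/mol
% I = 126.90/149.89 × 100 = 84.66%

84.66%


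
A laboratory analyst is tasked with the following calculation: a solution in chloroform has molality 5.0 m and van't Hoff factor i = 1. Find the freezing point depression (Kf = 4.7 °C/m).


ΔTf = Kf × m × i
= 4.7 × 5.0 × 1
= 23.5 °C

23.5 °C


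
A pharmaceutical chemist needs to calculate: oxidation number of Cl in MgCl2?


halide: -1
Oxidation number: -1

-1


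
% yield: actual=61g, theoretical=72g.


% yield = actual/theoretical × 100
= 61/72 × 100
= 84.72%

84.72%


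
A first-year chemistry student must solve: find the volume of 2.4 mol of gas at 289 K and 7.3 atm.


PV = nRT  (R = 0.08206 L·atm/(mol·K))
V = nRT/P = 2.4×0.08206×289/7.3
= 7.797 L

7.797 L


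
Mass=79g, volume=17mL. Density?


ρ = mass/volume
= 79/17
= 4.647 g/mL

4.647 g/mL


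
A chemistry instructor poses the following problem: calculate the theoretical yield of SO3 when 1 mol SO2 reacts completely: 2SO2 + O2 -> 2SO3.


Mole ratio SO3:SO2 = 2:2
n(SO3) = 1 × 2/2 = 1.000 mol
mass = 1.000 × 80.07 = 80.07 g

80.07 g


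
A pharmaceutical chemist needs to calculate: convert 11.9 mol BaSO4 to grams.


M(BaSO4) = 233.4 g/mol
mass = n × M = 11.9 × 233.4 = 2777.46 g

2777.46 g


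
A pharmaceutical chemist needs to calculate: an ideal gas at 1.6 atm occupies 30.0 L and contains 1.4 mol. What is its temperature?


PV = nRT  (R = 0.08206 L·atm/(mol·K))
T = PV/(nR) = 1.6×30.0/(1.4×0.08206)
= 48.00/0.114884
= 417.81 K

417.81 K


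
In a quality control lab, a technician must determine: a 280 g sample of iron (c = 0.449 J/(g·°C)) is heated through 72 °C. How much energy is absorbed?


q = mcΔT = 280 × 0.449 × 72
= 9051.84 J

9051.84 J


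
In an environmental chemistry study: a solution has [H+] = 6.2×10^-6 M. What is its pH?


pH = -log10([H+]) = -log10(6.2×10^-6)
= 6 - log10(6.2)
= 6 - 0.79
= 5.21

5.21


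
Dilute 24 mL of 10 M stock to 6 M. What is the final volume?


C1V1 = C2V2
10 × 24 = 6 × V2
V2 = 240/6 = 40.0 mL

40.0 mL


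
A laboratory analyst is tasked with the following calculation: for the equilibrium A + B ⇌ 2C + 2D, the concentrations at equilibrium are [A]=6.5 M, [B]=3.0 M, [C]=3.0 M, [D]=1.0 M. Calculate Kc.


Kc = [C]^2[D]^2/([A][B])
= (3.0^2 × 1.0^2)/(6.5^1 × 3.0^1)
= 9/19.5
= 0.4615

0.4615


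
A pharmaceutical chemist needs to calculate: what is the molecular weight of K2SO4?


M(K2SO4) = 2×39.1 + 1×32.07 + 4×16.0
= 78.2 + 32.07 + 64.0
= 174.27 g/mol

174.27 g/mol


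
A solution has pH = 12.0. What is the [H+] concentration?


[H+] = 10^(-pH) = 10^(-12.0)
= 1.0×10^-12 M

1.0×10^-12 M


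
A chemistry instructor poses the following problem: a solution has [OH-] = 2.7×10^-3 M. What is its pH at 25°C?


pOH = -log10([OH-]) = -log10(2.7×10^-3)
= 3 - log10(2.7) = 2.57
pH = 14 - pOH = 14 - 2.57 = 11.43

11.43


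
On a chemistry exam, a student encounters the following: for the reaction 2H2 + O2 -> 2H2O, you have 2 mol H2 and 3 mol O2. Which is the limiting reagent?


Mole ratio available / coefficient:
  H2: 2/2 = 1.000
  O2: 3/1 = 3.000
Smaller ratio is limiting.

H2


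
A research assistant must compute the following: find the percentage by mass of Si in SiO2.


M(SiO2) = 1×28.09 + 2×16.0 = 60.09 g/mol
Mass of Si = 1 × 28.09 = 28.09 g/mol
% Si = 28.09/60.09 × 100 = 46.75%

46.75%


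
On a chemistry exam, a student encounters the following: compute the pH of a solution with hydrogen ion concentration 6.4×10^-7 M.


pH = -log10([H+]) = -log10(6.4×10^-7)
= 7 - log10(6.4)
= 7 - 0.81
= 6.19

6.19


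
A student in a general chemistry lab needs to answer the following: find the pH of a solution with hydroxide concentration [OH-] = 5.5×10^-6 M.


pOH = -log10([OH-]) = -log10(5.5×10^-6)
= 6 - log10(5.5) = 5.26
pH = 14 - pOH = 14 - 5.26 = 8.74

8.74


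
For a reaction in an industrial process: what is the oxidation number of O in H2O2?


Peroxide: O is -1
Oxidation number: -1

-1


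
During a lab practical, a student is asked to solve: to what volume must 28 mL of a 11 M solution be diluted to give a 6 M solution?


C1V1 = C2V2
11 × 28 = 6 × V2
V2 = 308/6 = 51.33 mL

51.33 mL


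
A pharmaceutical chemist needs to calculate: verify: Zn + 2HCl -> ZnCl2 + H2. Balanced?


Equation: Zn + 2HCl -> ZnCl2 + H2
Check atoms: Cl: 2=2, H: 2=2, Zn: 1=1
Balanced

Yes, balanced


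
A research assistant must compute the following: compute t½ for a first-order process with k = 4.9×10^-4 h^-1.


t½ = ln2/k = 0.693147/(4.9×10^-4 h^-1)
= 1415 h

1415 h


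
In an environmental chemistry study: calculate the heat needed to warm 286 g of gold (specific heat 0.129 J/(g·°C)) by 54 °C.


q = mcΔT = 286 × 0.129 × 54
= 1992.28 J

1992.28 J


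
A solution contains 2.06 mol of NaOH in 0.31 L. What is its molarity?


M = n/V = 2.06/0.31 = 6.645 mol/L

6.645 M


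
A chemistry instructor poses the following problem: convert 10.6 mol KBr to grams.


M(KBr) = 119.0 g/mol
mass = n × M = 10.6 × 119.0 = 1261.40 g

1261.40 g


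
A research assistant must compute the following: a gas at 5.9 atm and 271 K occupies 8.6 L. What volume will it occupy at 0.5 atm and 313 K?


P1V1/T1 = P2V2/T2
V2 = P1V1T2/(T1P2)
= 5.9×8.6×313/(271×0.5)
= 117.208 L

117.208 L


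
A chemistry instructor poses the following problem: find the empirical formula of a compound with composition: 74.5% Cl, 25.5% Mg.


Assume 100 g sample. Moles of each element:
  Cl: 74.5/35.45 = 2.102 mol
  Mg: 25.5/24.31 = 1.049 mol
Divide by smallest (1.049):
  Cl: 2.102/1.049 = 2.0
  Mg: 1.049/1.049 = 1.0
Empirical formula: MgCl2

MgCl2


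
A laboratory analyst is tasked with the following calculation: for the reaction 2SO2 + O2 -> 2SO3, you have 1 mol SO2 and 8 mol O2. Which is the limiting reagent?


Mole ratio available / coefficient:
  SO2: 1/2 = 0.500
  O2: 8/1 = 8.000
Smaller ratio is limiting.

SO2


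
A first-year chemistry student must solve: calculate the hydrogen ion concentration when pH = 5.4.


[H+] = 10^(-pH) = 10^(-5.4)
= 3.98×10^-6 M

3.98×10^-6 M


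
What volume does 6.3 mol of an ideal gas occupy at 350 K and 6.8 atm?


PV = nRT  (R = 0.08206 L·atm/(mol·K))
V = nRT/P = 6.3×0.08206×350/6.8
= 26.609 L

26.609 L


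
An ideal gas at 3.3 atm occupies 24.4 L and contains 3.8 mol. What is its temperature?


PV = nRT  (R = 0.08206 L·atm/(mol·K))
T = PV/(nR) = 3.3×24.4/(3.8×0.08206)
= 80.52/0.311828
= 258.22 K

258.22 K


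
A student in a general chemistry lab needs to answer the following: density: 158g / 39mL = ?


ρ = mass/volume
= 158/39
= 4.051 g/mL

4.051 g/mL


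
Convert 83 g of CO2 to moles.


M(CO2) = 44.01 g/mol
n = mass/M = 83/44.01 = 1.8859 mol

1.8859 mol


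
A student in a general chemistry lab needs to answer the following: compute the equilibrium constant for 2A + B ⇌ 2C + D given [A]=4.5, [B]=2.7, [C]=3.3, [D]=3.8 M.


Kc = [C]^2[D]/([A]^2[B])
= (3.3^2 × 3.8^1)/(4.5^2 × 2.7^1)
= 41.382/54.675
= 0.7569

0.7569


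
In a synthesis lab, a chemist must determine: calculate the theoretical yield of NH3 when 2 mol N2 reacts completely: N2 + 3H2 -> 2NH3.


Mole ratio NH3:N2 = 2:1
n(NH3) = 2 × 2/1 = 4.000 mol
mass = 4.000 × 17.03 = 68.12 g

68.12 g


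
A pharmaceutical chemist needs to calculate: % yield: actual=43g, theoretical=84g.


% yield = actual/theoretical × 100
= 43/84 × 100
= 51.19%

51.19%


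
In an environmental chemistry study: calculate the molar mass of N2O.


M(N2O) = 2×14.01 + 1×16.0
= 28.02 + 16.0
= 44.02 g/mol

44.02 g/mol


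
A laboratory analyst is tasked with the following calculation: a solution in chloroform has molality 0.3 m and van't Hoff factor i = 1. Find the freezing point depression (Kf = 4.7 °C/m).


ΔTf = Kf × m × i
= 4.7 × 0.3 × 1
= 1.41 °C

1.41 °C


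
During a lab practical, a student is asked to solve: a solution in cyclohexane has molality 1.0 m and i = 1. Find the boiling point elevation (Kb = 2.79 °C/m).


ΔTb = Kb × m × i
= 2.79 × 1.0 × 1
= 2.79 °C

2.79 °C


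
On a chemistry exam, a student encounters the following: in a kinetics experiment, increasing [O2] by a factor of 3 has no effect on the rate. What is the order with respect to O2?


rate ∝ [O2]^n
rate ∝ [O2]^0
Order in O2: 0

0


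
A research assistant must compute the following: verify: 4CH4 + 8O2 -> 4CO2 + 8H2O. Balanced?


Equation: 4CH4 + 8O2 -> 4CO2 + 8H2O
Check atoms: C: 4=4, H: 16=16, O: 16=16
Balanced

Yes, balanced


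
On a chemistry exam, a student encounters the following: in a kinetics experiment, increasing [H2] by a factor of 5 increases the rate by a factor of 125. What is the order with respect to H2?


rate ∝ [H2]^n
5^n = 125 → n = 3
Order in H2: 3

3


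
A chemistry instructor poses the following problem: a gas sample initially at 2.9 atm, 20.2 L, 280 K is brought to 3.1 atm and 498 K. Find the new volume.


P1V1/T1 = P2V2/T2
V2 = P1V1T2/(T1P2)
= 2.9×20.2×498/(280×3.1)
= 33.609 L

33.609 L


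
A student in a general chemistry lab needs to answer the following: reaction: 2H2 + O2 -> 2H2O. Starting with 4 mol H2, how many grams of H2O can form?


Mole ratio H2O:H2 = 2:2
n(H2O) = 4 × 2/2 = 4.000 mol
mass = 4.000 × 18.02 = 72.08 g

72.08 g


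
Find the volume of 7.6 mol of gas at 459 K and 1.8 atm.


PV = nRT  (R = 0.08206 L·atm/(mol·K))
V = nRT/P = 7.6×0.08206×459/1.8
= 159.032 L

159.032 L


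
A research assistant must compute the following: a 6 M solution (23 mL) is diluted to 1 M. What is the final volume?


C1V1 = C2V2
6 × 23 = 1 × V2
V2 = 138/1 = 138.0 mL

138.0 mL


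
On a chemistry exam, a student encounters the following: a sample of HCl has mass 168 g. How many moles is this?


M(HCl) = 36.46 g/mol
n = mass/M = 168/36.46 = 4.6078 mol

4.6078 mol


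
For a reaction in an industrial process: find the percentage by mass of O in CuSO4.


M(CuSO4) = 1×63.55 + 1×32.07 + 4×16.0 = 159.62 g/mol
Mass of O = 4 × 16.0 = 64.00 g/mol
% O = 64.00/159.62 × 100 = 40.10%

40.10%


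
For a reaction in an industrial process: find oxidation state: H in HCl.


H is +1 with nonmetals
Oxidation number: +1

+1


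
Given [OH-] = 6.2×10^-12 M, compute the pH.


pOH = -log10([OH-]) = -log10(6.2×10^-12)
= 12 - log10(6.2) = 11.21
pH = 14 - pOH = 14 - 11.21 = 2.79

2.79


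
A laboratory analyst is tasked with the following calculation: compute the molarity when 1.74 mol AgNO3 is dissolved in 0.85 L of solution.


M = n/V = 1.74/0.85 = 2.047 mol/L

2.047 M


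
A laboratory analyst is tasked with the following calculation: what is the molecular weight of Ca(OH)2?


M(Ca(OH)2) = 1×40.08 + 2×16.0 + 2×1.008
= 40.08 + 32.0 + 2.02
= 74.1 g/mol

74.1 g/mol


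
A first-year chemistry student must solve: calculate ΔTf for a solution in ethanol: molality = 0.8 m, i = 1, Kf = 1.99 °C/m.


ΔTf = Kf × m × i
= 1.99 × 0.8 × 1
= 1.592 °C

1.592 °C


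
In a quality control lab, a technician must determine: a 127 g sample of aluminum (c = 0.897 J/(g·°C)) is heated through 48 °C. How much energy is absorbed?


q = mcΔT = 127 × 0.897 × 48
= 5468.11 J

5468.11 J


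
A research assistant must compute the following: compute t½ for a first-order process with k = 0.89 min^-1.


t½ = ln2/k = 0.693147/(0.89 min^-1)
= 0.7788 min

0.7788 min


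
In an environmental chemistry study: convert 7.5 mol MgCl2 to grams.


M(MgCl2) = 95.21 g/mol
mass = n × M = 7.5 × 95.21 = 714.08 g

714.08 g


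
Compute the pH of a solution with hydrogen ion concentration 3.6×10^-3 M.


pH = -log10([H+]) = -log10(3.6×10^-3)
= 3 - log10(3.6)
= 3 - 0.56
= 2.44

2.44


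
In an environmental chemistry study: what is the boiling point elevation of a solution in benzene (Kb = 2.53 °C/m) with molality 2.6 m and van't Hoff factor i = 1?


ΔTb = Kb × m × i
= 2.53 × 2.6 × 1
= 6.578 °C

6.578 °C


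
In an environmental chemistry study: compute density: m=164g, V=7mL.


ρ = mass/volume
= 164/7
= 23.429 g/mL

23.429 g/mL


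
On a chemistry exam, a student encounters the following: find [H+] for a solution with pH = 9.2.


[H+] = 10^(-pH) = 10^(-9.2)
= 6.31×10^-10 M

6.31×10^-10 M


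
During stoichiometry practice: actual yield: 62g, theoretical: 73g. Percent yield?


% yield = actual/theoretical × 100
= 62/73 × 100
= 84.93%

84.93%


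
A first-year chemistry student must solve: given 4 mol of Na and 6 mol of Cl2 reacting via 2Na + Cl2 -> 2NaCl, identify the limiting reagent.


Mole ratio available / coefficient:
  Na: 4/2 = 2.000
  Cl2: 6/1 = 6.000
Smaller ratio is limiting.

Na


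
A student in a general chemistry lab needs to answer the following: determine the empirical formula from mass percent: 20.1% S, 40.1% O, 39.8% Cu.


Assume 100 g sample. Moles of each element:
  S: 20.1/32.07 = 0.627 mol
  O: 40.1/16.0 = 2.506 mol
  Cu: 39.8/63.55 = 0.626 mol
Divide by smallest (0.626):
  S: 0.627/0.626 = 1.0
  O: 2.506/0.626 = 4.0
  Cu: 0.626/0.626 = 1.0
Empirical formula: CuSO4

CuSO4


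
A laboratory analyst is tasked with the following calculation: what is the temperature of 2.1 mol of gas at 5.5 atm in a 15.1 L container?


PV = nRT  (R = 0.08206 L·atm/(mol·K))
T = PV/(nR) = 5.5×15.1/(2.1×0.08206)
= 83.05/0.172326
= 481.94 K

481.94 K


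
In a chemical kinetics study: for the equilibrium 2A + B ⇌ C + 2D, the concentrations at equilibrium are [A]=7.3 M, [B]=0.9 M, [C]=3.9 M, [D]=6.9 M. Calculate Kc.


Kc = [C][D]^2/([A]^2[B])
= (3.9^1 × 6.9^2)/(7.3^2 × 0.9^1)
= 185.679/47.961
= 3.871

3.871


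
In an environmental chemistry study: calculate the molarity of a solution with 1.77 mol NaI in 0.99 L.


M = n/V = 1.77/0.99 = 1.788 mol/L

1.788 M


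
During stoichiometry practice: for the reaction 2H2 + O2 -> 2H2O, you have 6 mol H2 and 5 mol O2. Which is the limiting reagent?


Mole ratio available / coefficient:
  H2: 6/2 = 3.000
  O2: 5/1 = 5.000
Smaller ratio is limiting.

H2


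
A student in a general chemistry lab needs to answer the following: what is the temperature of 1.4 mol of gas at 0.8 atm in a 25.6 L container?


PV = nRT  (R = 0.08206 L·atm/(mol·K))
T = PV/(nR) = 0.8×25.6/(1.4×0.08206)
= 20.48/0.114884
= 178.27 K

178.27 K


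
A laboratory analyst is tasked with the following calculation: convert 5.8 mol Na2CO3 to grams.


M(Na2CO3) = 105.99 g/mol
mass = n × M = 5.8 × 105.99 = 614.74 g

614.74 g


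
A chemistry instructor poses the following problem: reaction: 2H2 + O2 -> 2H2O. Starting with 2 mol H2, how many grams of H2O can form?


Mole ratio H2O:H2 = 2:2
n(H2O) = 2 × 2/2 = 2.000 mol
mass = 2.000 × 18.02 = 36.04 g

36.04 g


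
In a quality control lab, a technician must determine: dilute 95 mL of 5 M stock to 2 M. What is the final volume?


C1V1 = C2V2
5 × 95 = 2 × V2
V2 = 475/2 = 237.5 mL

237.5 mL


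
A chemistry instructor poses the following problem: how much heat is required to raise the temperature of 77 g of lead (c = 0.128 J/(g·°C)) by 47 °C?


q = mcΔT = 77 × 0.128 × 47
= 463.23 J

463.23 J


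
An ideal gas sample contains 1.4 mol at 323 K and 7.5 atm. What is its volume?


PV = nRT  (R = 0.08206 L·atm/(mol·K))
V = nRT/P = 1.4×0.08206×323/7.5
= 4.948 L

4.948 L


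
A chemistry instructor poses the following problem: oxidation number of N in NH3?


x + 3(+1) = 0, so x = -3
Oxidation number: -3

-3


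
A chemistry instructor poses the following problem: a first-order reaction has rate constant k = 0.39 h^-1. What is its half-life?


t½ = ln2/k = 0.693147/(0.39 h^-1)
= 1.777 h

1.777 h


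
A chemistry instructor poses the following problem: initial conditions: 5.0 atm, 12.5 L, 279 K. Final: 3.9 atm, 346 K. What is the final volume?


P1V1/T1 = P2V2/T2
V2 = P1V1T2/(T1P2)
= 5.0×12.5×346/(279×3.9)
= 19.874 L

19.874 L


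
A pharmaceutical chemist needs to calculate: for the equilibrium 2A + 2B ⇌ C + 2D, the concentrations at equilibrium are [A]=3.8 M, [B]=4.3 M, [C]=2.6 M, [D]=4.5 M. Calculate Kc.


Kc = [C][D]^2/([A]^2[B]^2)
= (2.6^1 × 4.5^2)/(3.8^2 × 4.3^2)
= 52.65/266.9956
= 0.1972

0.1972


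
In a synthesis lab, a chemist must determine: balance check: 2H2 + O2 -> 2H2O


Equation: 2H2 + O2 -> 2H2O
Check atoms: H: 4=4, O: 2=2
Balanced

Yes, balanced


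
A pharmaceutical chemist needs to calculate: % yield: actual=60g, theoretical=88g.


% yield = actual/theoretical × 100
= 60/88 × 100
= 68.18%

68.18%


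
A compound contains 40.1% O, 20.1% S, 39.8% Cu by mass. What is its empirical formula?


Assume 100 g sample. Moles of each element:
  O: 40.1/16.0 = 2.506 mol
  S: 20.1/32.07 = 0.627 mol
  Cu: 39.8/63.55 = 0.626 mol
Divide by smallest (0.626):
  O: 2.506/0.626 = 4.0
  S: 0.627/0.626 = 1.0
  Cu: 0.626/0.626 = 1.0
Empirical formula: CuSO4

CuSO4


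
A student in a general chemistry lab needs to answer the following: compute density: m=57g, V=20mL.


ρ = mass/volume
= 57/20
= 2.85 g/mL

2.85 g/mL


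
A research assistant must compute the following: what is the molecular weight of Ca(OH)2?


M(Ca(OH)2) = 1×40.08 + 2×16.0 + 2×1.008
= 40.08 + 32.0 + 2.02
= 74.1 g/mol

74.1 g/mol


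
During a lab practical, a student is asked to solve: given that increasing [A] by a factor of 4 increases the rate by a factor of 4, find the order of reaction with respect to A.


rate ∝ [A]^n
4^n = 4 → n = 1
Order in A: 1

1


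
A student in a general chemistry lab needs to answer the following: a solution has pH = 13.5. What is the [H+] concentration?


[H+] = 10^(-pH) = 10^(-13.5)
= 3.16×10^-14 M

3.16×10^-14 M


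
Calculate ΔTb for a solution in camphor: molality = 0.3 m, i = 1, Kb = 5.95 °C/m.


ΔTb = Kb × m × i
= 5.95 × 0.3 × 1
= 1.785 °C

1.785 °C


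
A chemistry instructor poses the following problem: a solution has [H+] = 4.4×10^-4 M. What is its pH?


pH = -log10([H+]) = -log10(4.4×10^-4)
= 4 - log10(4.4)
= 4 - 0.64
= 3.36

3.36


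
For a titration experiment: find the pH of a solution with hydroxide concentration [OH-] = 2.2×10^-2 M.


pOH = -log10([OH-]) = -log10(2.2×10^-2)
= 2 - log10(2.2) = 1.66
pH = 14 - pOH = 14 - 1.66 = 12.34

12.34


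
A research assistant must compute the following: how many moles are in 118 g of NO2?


M(NO2) = 46.01 g/mol
n = mass/M = 118/46.01 = 2.5647 mol

2.5647 mol


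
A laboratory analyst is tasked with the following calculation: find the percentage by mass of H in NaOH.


M(NaOH) = 1×22.99 + 1×16.0 + 1×1.008 = 39.998 g/mol
Mass of H = 1 × 1.008 = 1.008 g/mol
% H = 1.008/39.998 × 100 = 2.52%

2.52%


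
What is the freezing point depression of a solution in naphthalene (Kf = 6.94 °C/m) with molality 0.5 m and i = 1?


ΔTf = Kf × m × i
= 6.94 × 0.5 × 1
= 3.47 °C

3.47 °C


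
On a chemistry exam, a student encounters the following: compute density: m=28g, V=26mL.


ρ = mass/volume
= 28/26
= 1.077 g/mL

1.077 g/mL


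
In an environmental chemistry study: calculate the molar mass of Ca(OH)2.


M(Ca(OH)2) = 1×40.08 + 2×16.0 + 2×1.008
= 40.08 + 32.0 + 2.02
= 74.1 g/mol

74.1 g/mol


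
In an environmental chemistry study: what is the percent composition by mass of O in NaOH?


M(NaOH) = 1×22.99 + 1×16.0 + 1×1.008 = 39.998 g/mol
Mass of O = 1 × 16.0 = 16.00 g/mol
% O = 16.00/39.998 × 100 = 40.00%

40.00%


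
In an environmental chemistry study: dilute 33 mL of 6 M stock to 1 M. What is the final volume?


C1V1 = C2V2
6 × 33 = 1 × V2
V2 = 198/1 = 198.0 mL

198.0 mL


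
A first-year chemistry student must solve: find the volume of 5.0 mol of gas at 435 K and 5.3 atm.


PV = nRT  (R = 0.08206 L·atm/(mol·K))
V = nRT/P = 5.0×0.08206×435/5.3
= 33.676 L

33.676 L


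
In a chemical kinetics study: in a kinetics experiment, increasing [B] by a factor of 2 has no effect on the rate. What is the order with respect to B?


rate ∝ [B]^n
rate ∝ [B]^0
Order in B: 0

0


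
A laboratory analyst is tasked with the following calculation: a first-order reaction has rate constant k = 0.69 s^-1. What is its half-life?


t½ = ln2/k = 0.693147/(0.69 s^-1)
= 1.005 s

1.005 s


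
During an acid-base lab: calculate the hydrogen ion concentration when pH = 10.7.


[H+] = 10^(-pH) = 10^(-10.7)
= 2.0×10^-11 M

2.0×10^-11 M


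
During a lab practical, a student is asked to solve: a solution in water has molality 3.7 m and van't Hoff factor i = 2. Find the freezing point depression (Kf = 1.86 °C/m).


ΔTf = Kf × m × i
= 1.86 × 3.7 × 2
= 13.764 °C

13.764 °C


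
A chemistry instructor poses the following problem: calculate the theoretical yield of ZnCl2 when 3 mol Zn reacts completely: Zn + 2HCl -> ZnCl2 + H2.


Mole ratio ZnCl2:Zn = 1:1
n(ZnCl2) = 3 × 1/1 = 3.000 mol
mass = 3.000 × 136.28 = 408.84 g

408.84 g


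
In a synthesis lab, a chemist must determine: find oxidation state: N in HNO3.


(+1) + x + 3(-2) = 0, so x = +5
Oxidation number: +5

+5


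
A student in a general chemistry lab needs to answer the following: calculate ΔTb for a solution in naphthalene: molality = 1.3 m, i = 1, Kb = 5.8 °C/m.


ΔTb = Kb × m × i
= 5.8 × 1.3 × 1
= 7.54 °C

7.54 °C


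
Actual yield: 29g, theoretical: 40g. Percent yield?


% yield = actual/theoretical × 100
= 29/40 × 100
= 72.5%

72.5%


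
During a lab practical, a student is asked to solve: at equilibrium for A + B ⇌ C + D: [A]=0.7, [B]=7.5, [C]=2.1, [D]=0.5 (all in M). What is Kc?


Kc = [C][D]/([A][B])
= (2.1^1 × 0.5^1)/(0.7^1 × 7.5^1)
= 1.05/5.25
= 0.2000

0.2000


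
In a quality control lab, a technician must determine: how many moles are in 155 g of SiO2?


M(SiO2) = 60.09 g/mol
n = mass/M = 155/60.09 = 2.5795 mol

2.5795 mol


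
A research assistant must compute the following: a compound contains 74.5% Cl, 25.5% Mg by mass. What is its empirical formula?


Assume 100 g sample. Moles of each element:
  Cl: 74.5/35.45 = 2.102 mol
  Mg: 25.5/24.31 = 1.049 mol
Divide by smallest (1.049):
  Cl: 2.102/1.049 = 2.0
  Mg: 1.049/1.049 = 1.0
Empirical formula: MgCl2

MgCl2


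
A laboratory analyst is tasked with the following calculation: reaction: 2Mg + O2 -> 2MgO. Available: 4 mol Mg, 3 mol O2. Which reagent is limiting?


Mole ratio available / coefficient:
  Mg: 4/2 = 2.000
  O2: 3/1 = 3.000
Smaller ratio is limiting.

Mg


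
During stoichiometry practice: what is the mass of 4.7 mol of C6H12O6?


M(C6H12O6) = 180.16 g/mol
mass = n × M = 4.7 × 180.16 = 846.75 g

846.75 g


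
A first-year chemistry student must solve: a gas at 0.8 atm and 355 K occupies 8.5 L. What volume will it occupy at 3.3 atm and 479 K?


P1V1/T1 = P2V2/T2
V2 = P1V1T2/(T1P2)
= 0.8×8.5×479/(355×3.3)
= 2.78 L

2.78 L


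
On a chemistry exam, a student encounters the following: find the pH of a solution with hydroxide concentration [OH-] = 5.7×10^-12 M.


pOH = -log10([OH-]) = -log10(5.7×10^-12)
= 12 - log10(5.7) = 11.24
pH = 14 - pOH = 14 - 11.24 = 2.76

2.76


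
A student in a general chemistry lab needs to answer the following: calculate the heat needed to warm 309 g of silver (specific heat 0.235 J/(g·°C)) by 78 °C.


q = mcΔT = 309 × 0.235 × 78
= 5663.97 J

5663.97 J


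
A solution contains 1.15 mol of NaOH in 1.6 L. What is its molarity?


M = n/V = 1.15/1.6 = 0.719 mol/L

0.719 M


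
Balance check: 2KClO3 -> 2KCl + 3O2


Equation: 2KClO3 -> 2KCl + 3O2
Check atoms: Cl: 2=2, K: 2=2, O: 6=6
Balanced

Yes, balanced


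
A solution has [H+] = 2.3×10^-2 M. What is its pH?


pH = -log10([H+]) = -log10(2.3×10^-2)
= 2 - log10(2.3)
= 2 - 0.36
= 1.64

1.64


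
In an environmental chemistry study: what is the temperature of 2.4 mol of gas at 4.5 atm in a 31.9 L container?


PV = nRT  (R = 0.08206 L·atm/(mol·K))
T = PV/(nR) = 4.5×31.9/(2.4×0.08206)
= 143.55/0.196944
= 728.89 K

728.89 K


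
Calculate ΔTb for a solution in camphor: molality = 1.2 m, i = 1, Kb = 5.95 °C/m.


ΔTb = Kb × m × i
= 5.95 × 1.2 × 1
= 7.14 °C

7.14 °C


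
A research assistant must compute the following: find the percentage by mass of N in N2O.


M(N2O) = 2×14.01 + 1×16.0 = 44.02 g/mol
Mass of N = 2 × 14.01 = 28.02 g/mol
% N = 28.02/44.02 × 100 = 63.65%

63.65%


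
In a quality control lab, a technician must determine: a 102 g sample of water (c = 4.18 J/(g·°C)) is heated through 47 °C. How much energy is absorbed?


q = mcΔT = 102 × 4.18 × 47
= 20038.92 J

20038.92 J


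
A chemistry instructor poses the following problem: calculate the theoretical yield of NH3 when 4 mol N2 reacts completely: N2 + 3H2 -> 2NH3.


Mole ratio NH3:N2 = 2:1
n(NH3) = 4 × 2/1 = 8.000 mol
mass = 8.000 × 17.03 = 136.24 g

136.24 g


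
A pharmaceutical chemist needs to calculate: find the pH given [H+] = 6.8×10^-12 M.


pH = -log10([H+]) = -log10(6.8×10^-12)
= 12 - log10(6.8)
= 12 - 0.83
= 11.17

11.17


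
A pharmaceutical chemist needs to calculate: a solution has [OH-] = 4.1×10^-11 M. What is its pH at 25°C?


pOH = -log10([OH-]) = -log10(4.1×10^-11)
= 11 - log10(4.1) = 10.39
pH = 14 - pOH = 14 - 10.39 = 3.61

3.61


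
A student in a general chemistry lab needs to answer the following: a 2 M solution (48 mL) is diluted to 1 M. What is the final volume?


C1V1 = C2V2
2 × 48 = 1 × V2
V2 = 96/1 = 96.0 mL

96.0 mL


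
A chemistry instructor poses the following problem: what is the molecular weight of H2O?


M(H2O) = 2×1.008 + 1×16.0
= 2.02 + 16.0
= 18.02 g/mol

18.02 g/mol


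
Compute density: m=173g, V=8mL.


ρ = mass/volume
= 173/8
= 21.625 g/mL

21.625 g/mL


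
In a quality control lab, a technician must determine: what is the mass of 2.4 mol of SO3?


M(SO3) = 80.07 g/mol
mass = n × M = 2.4 × 80.07 = 192.17 g

192.17 g


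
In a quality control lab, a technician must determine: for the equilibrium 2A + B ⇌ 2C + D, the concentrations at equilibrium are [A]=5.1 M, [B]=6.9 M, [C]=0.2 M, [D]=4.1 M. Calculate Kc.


Kc = [C]^2[D]/([A]^2[B])
= (0.2^2 × 4.1^1)/(5.1^2 × 6.9^1)
= 0.164/179.469
= 9.138×10^-4

9.138×10^-4


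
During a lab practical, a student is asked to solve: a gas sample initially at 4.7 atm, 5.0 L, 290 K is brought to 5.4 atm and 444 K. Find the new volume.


P1V1/T1 = P2V2/T2
V2 = P1V1T2/(T1P2)
= 4.7×5.0×444/(290×5.4)
= 6.663 L

6.663 L


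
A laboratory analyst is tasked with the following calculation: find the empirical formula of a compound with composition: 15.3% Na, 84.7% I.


Assume 100 g sample. Moles of each element:
  Na: 15.3/22.99 = 0.666 mol
  I: 84.7/126.9 = 0.667 mol
Divide by smallest (0.666):
  Na: 0.666/0.666 = 1.0
  I: 0.667/0.666 = 1.0
Empirical formula: NaI

NaI


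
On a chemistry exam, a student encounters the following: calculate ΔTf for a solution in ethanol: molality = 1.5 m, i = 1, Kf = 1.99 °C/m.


ΔTf = Kf × m × i
= 1.99 × 1.5 × 1
= 2.985 °C

2.985 °C


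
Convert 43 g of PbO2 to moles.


M(PbO2) = 239.2 g/mol
n = mass/M = 43/239.2 = 0.1798 mol

0.1798 mol


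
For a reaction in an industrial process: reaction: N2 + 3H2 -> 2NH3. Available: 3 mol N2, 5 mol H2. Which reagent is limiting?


Mole ratio available / coefficient:
  N2: 3/1 = 3.000
  H2: 5/3 = 1.667
Smaller ratio is limiting.

H2


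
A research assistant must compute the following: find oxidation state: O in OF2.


F is always -1; 2(-1) + x = 0, so O = +2
Oxidation number: +2

+2


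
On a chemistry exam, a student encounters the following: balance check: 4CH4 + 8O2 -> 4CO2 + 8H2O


Equation: 4CH4 + 8O2 -> 4CO2 + 8H2O
Check atoms: C: 4=4, H: 16=16, O: 16=16
Balanced

Yes, balanced


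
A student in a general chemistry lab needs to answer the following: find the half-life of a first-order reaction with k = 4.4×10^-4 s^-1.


t½ = ln2/k = 0.693147/(4.4×10^-4 s^-1)
= 1575 s

1575 s


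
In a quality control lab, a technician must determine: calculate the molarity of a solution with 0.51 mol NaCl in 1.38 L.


M = n/V = 0.51/1.38 = 0.370 mol/L

0.370 M


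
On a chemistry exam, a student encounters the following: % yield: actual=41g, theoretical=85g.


% yield = actual/theoretical × 100
= 41/85 × 100
= 48.24%

48.24%


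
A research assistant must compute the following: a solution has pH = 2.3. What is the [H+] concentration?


[H+] = 10^(-pH) = 10^(-2.3)
= 5.01×10^-3 M

5.01×10^-3 M


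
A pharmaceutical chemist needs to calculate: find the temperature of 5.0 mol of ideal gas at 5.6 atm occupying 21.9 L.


PV = nRT  (R = 0.08206 L·atm/(mol·K))
T = PV/(nR) = 5.6×21.9/(5.0×0.08206)
= 122.64/0.410300
= 298.90 K

298.90 K


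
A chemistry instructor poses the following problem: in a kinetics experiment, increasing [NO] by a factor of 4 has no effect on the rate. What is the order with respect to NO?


rate ∝ [NO]^n
rate ∝ [NO]^0
Order in NO: 0

0


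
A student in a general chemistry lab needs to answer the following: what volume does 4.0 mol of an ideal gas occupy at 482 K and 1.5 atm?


PV = nRT  (R = 0.08206 L·atm/(mol·K))
V = nRT/P = 4.0×0.08206×482/1.5
= 105.474 L

105.474 L


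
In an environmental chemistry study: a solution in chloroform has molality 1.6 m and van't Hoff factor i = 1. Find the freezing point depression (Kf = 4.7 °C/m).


ΔTf = Kf × m × i
= 4.7 × 1.6 × 1
= 7.52 °C

7.52 °C


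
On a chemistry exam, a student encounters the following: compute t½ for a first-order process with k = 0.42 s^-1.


t½ = ln2/k = 0.693147/(0.42 s^-1)
= 1.650 s

1.650 s


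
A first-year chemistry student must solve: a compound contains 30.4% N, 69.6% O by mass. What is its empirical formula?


Assume 100 g sample. Moles of each element:
  N: 30.4/14.01 = 2.17 mol
  O: 69.6/16.0 = 4.35 mol
Divide by smallest (2.17):
  N: 2.17/2.17 = 1.0
  O: 4.35/2.17 = 2.0
Empirical formula: NO2

NO2


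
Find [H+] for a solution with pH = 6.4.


[H+] = 10^(-pH) = 10^(-6.4)
= 3.98×10^-7 M

3.98×10^-7 M


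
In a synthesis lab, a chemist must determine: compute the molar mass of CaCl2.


M(CaCl2) = 1×40.08 + 2×35.45
= 40.08 + 70.9
= 110.98 g/mol

110.98 g/mol


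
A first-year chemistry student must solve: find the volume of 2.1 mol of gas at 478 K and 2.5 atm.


PV = nRT  (R = 0.08206 L·atm/(mol·K))
V = nRT/P = 2.1×0.08206×478/2.5
= 32.949 L

32.949 L


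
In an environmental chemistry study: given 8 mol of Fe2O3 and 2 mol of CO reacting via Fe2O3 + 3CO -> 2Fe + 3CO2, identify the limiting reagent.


Mole ratio available / coefficient:
  Fe2O3: 8/1 = 8.000
  CO: 2/3 = 0.667
Smaller ratio is limiting.

CO


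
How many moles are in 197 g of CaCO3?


M(CaCO3) = 100.09 g/mol
n = mass/M = 197/100.09 = 1.9682 mol

1.9682 mol


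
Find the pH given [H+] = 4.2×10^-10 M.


pH = -log10([H+]) = -log10(4.2×10^-10)
= 10 - log10(4.2)
= 10 - 0.62
= 9.38

9.38


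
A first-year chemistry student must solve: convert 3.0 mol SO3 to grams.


M(SO3) = 80.07 g/mol
mass = n × M = 3.0 × 80.07 = 240.21 g

240.21 g


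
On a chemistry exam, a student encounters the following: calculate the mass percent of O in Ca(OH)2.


M(Ca(OH)2) = 1×40.08 + 2×16.0 + 2×1.008 = 74.096 g/mol
Mass of O = 2 × 16.0 = 32.00 g/mol
% O = 32.00/74.096 × 100 = 43.19%

43.19%


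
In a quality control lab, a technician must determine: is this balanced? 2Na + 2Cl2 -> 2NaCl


Equation: 2Na + 2Cl2 -> 2NaCl
Check atoms: Cl: 4≠2, Na: 2=2
Not balanced

No, not balanced


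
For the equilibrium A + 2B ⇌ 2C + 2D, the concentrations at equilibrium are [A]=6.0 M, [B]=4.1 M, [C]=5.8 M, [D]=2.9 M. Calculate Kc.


Kc = [C]^2[D]^2/([A][B]^2)
= (5.8^2 × 2.9^2)/(6.0^1 × 4.1^2)
= 282.9124/100.86
= 2.805

2.805


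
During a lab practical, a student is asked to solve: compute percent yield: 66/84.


% yield = actual/theoretical × 100
= 66/84 × 100
= 78.57%

78.57%


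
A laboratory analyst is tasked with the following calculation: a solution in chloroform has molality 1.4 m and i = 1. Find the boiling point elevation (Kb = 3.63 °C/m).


ΔTb = Kb × m × i
= 3.63 × 1.4 × 1
= 5.082 °C

5.082 °C


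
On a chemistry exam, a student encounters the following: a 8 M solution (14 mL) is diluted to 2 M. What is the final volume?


C1V1 = C2V2
8 × 14 = 2 × V2
V2 = 112/2 = 56.0 mL

56.0 mL


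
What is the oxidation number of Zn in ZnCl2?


Zn is +2
Oxidation number: +2

+2


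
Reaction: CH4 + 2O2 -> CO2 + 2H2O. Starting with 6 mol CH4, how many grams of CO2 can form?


Mole ratio CO2:CH4 = 1:1
n(CO2) = 6 × 1/1 = 6.000 mol
mass = 6.000 × 44.01 = 264.06 g

264.06 g


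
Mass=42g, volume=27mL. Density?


ρ = mass/volume
= 42/27
= 1.556 g/mL

1.556 g/mL


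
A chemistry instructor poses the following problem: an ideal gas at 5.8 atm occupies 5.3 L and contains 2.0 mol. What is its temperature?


PV = nRT  (R = 0.08206 L·atm/(mol·K))
T = PV/(nR) = 5.8×5.3/(2.0×0.08206)
= 30.74/0.164120
= 187.30 K

187.30 K


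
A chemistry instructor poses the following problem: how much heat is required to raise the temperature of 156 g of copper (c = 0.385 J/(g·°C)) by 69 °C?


q = mcΔT = 156 × 0.385 × 69
= 4144.14 J

4144.14 J


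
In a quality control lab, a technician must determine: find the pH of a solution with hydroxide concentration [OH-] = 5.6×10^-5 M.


pOH = -log10([OH-]) = -log10(5.6×10^-5)
= 5 - log10(5.6) = 4.25
pH = 14 - pOH = 14 - 4.25 = 9.75

9.75


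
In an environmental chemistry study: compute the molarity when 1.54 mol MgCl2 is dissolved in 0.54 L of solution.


M = n/V = 1.54/0.54 = 2.852 mol/L

2.852 M


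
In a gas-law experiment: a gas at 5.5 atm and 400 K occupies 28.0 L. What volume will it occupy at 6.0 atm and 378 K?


P1V1/T1 = P2V2/T2
V2 = P1V1T2/(T1P2)
= 5.5×28.0×378/(400×6.0)
= 24.255 L

24.255 L


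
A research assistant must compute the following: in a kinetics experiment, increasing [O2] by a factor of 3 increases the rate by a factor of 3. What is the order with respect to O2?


rate ∝ [O2]^n
3^n = 3 → n = 1
Order in O2: 1

1


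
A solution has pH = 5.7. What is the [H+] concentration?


[H+] = 10^(-pH) = 10^(-5.7)
= 2.0×10^-6 M

2.0×10^-6 M


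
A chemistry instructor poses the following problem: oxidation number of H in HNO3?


H is +1 with nonmetals
Oxidation number: +1

+1


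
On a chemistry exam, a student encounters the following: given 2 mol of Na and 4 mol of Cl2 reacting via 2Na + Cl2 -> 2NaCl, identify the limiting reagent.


Mole ratio available / coefficient:
  Na: 2/2 = 1.000
  Cl2: 4/1 = 4.000
Smaller ratio is limiting.

Na


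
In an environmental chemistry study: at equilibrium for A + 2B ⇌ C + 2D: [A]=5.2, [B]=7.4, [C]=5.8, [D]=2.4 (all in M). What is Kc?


Kc = [C][D]^2/([A][B]^2)
= (5.8^1 × 2.4^2)/(5.2^1 × 7.4^2)
= 33.408/284.752
= 0.1173

0.1173


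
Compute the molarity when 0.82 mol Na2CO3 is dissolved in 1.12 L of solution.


M = n/V = 0.82/1.12 = 0.732 mol/L

0.732 M


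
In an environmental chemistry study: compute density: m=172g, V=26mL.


ρ = mass/volume
= 172/26
= 6.615 g/mL

6.615 g/mL


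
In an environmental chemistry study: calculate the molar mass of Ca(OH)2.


M(Ca(OH)2) = 1×40.08 + 2×16.0 + 2×1.008
= 40.08 + 32.0 + 2.02
= 74.1 g/mol

74.1 g/mol


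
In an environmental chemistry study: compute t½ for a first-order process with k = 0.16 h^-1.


t½ = ln2/k = 0.693147/(0.16 h^-1)
= 4.332 h

4.332 h


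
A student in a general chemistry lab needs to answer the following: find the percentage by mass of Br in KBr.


M(KBr) = 1×39.1 + 1×79.9 = 119.00 g/mol
Mass of Br = 1 × 79.9 = 79.90 g/mol
% Br = 79.90/119.00 × 100 = 67.14%

67.14%


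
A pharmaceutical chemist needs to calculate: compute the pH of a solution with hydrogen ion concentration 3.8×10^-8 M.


pH = -log10([H+]) = -log10(3.8×10^-8)
= 8 - log10(3.8)
= 8 - 0.58
= 7.42

7.42


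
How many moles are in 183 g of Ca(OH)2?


M(Ca(OH)2) = 74.1 g/mol
n = mass/M = 183/74.1 = 2.4696 mol

2.4696 mol


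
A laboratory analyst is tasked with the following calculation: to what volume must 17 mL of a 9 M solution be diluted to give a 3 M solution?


C1V1 = C2V2
9 × 17 = 3 × V2
V2 = 153/3 = 51.0 mL

51.0 mL


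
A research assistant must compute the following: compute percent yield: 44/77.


% yield = actual/theoretical × 100
= 44/77 × 100
= 57.14%

57.14%


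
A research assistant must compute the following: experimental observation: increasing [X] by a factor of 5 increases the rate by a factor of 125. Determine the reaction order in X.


rate ∝ [X]^n
5^n = 125 → n = 3
Order in X: 3

3


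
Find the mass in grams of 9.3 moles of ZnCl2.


M(ZnCl2) = 136.28 g/mol
mass = n × M = 9.3 × 136.28 = 1267.40 g

1267.40 g


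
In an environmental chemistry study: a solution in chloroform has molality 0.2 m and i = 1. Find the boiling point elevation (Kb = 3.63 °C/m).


ΔTb = Kb × m × i
= 3.63 × 0.2 × 1
= 0.726 °C

0.726 °C


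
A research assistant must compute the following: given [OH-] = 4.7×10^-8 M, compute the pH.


pOH = -log10([OH-]) = -log10(4.7×10^-8)
= 8 - log10(4.7) = 7.33
pH = 14 - pOH = 14 - 7.33 = 6.67

6.67


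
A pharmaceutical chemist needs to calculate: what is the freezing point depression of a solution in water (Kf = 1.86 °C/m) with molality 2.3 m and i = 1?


ΔTf = Kf × m × i
= 1.86 × 2.3 × 1
= 4.278 °C

4.278 °C


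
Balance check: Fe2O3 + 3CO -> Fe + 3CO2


Equation: Fe2O3 + 3CO -> Fe + 3CO2
Check atoms: C: 3=3, Fe: 2≠1, O: 6=6
Not balanced

No, not balanced


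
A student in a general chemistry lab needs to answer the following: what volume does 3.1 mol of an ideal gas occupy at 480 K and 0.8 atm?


PV = nRT  (R = 0.08206 L·atm/(mol·K))
V = nRT/P = 3.1×0.08206×480/0.8
= 152.632 L

152.632 L
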